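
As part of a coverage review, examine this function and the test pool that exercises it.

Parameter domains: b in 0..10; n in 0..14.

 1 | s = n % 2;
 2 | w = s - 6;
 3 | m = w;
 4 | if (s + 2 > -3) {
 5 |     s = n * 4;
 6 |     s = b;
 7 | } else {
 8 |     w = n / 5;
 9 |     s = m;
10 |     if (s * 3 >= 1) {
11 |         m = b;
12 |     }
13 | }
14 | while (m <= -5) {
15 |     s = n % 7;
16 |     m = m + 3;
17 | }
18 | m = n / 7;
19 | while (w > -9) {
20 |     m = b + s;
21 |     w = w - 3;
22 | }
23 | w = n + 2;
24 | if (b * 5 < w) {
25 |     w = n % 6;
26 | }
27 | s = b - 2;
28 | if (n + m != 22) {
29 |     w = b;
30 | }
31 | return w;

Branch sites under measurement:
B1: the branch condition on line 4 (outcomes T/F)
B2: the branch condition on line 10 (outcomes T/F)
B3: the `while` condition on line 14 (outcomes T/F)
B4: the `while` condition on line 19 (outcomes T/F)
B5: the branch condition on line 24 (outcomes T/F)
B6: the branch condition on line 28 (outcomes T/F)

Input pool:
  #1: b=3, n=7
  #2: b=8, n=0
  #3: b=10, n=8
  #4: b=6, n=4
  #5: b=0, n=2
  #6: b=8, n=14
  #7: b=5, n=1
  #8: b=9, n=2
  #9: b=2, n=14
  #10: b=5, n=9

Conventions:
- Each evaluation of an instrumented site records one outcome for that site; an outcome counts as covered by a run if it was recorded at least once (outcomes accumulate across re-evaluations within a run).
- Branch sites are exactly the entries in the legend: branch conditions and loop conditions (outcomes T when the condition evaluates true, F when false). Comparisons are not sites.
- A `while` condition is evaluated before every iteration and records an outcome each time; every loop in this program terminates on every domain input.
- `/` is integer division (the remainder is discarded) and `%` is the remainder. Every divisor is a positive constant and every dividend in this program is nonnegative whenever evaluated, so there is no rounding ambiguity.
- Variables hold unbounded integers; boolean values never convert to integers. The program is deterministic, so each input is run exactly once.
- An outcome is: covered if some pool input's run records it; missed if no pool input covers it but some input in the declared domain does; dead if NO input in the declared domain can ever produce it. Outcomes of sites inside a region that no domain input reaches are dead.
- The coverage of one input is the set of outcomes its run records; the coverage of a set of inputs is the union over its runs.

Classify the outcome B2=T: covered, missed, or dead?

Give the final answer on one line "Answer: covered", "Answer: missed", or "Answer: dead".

no pool input records B2=T
checking all 165 inputs in the declared domain: B2=T is never recorded -> dead

Answer: dead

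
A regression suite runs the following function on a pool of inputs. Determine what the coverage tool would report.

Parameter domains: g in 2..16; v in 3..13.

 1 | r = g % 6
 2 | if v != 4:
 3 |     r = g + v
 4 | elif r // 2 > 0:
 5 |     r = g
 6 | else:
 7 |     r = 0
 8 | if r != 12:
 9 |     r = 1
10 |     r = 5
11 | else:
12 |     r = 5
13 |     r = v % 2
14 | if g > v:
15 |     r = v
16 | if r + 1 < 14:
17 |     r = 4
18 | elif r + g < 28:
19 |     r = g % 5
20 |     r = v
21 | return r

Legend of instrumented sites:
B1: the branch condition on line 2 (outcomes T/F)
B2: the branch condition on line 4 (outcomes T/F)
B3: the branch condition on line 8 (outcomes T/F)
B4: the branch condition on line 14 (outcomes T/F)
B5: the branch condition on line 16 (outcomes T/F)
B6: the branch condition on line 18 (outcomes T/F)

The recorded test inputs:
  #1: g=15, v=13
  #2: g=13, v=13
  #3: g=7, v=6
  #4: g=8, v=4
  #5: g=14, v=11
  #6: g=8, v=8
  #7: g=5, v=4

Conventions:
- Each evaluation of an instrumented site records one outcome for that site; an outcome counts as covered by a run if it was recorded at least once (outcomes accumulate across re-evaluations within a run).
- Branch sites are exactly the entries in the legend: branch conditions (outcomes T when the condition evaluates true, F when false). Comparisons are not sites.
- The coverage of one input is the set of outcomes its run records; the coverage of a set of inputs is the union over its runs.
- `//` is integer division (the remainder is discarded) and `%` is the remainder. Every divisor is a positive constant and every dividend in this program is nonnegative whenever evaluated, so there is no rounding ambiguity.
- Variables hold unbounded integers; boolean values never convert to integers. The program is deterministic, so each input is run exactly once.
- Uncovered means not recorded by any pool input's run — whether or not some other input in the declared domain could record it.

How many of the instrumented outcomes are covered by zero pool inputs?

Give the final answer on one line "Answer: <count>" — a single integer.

input #1 (g=15, v=13): events B1->T, B3->T, B4->T, B5->F, B6->F; covers B1=T, B3=T, B4=T, B5=F, B6=F
input #2 (g=13, v=13): events B1->T, B3->T, B4->F, B5->T; covers B1=T, B3=T, B4=F, B5=T
input #3 (g=7, v=6): events B1->T, B3->T, B4->T, B5->T; covers B1=T, B3=T, B4=T, B5=T
input #4 (g=8, v=4): events B1->F, B2->T, B3->T, B4->T, B5->T; covers B1=F, B2=T, B3=T, B4=T, B5=T
input #5 (g=14, v=11): events B1->T, B3->T, B4->T, B5->T; covers B1=T, B3=T, B4=T, B5=T
input #6 (g=8, v=8): events B1->T, B3->T, B4->F, B5->T; covers B1=T, B3=T, B4=F, B5=T
input #7 (g=5, v=4): events B1->F, B2->T, B3->T, B4->T, B5->T; covers B1=F, B2=T, B3=T, B4=T, B5=T
union over the pool: B1=T, B1=F, B2=T, B3=T, B4=T, B4=F, B5=T, B5=F, B6=F
uncovered (3 of 12): B2=F, B3=F, B6=T

Answer: 3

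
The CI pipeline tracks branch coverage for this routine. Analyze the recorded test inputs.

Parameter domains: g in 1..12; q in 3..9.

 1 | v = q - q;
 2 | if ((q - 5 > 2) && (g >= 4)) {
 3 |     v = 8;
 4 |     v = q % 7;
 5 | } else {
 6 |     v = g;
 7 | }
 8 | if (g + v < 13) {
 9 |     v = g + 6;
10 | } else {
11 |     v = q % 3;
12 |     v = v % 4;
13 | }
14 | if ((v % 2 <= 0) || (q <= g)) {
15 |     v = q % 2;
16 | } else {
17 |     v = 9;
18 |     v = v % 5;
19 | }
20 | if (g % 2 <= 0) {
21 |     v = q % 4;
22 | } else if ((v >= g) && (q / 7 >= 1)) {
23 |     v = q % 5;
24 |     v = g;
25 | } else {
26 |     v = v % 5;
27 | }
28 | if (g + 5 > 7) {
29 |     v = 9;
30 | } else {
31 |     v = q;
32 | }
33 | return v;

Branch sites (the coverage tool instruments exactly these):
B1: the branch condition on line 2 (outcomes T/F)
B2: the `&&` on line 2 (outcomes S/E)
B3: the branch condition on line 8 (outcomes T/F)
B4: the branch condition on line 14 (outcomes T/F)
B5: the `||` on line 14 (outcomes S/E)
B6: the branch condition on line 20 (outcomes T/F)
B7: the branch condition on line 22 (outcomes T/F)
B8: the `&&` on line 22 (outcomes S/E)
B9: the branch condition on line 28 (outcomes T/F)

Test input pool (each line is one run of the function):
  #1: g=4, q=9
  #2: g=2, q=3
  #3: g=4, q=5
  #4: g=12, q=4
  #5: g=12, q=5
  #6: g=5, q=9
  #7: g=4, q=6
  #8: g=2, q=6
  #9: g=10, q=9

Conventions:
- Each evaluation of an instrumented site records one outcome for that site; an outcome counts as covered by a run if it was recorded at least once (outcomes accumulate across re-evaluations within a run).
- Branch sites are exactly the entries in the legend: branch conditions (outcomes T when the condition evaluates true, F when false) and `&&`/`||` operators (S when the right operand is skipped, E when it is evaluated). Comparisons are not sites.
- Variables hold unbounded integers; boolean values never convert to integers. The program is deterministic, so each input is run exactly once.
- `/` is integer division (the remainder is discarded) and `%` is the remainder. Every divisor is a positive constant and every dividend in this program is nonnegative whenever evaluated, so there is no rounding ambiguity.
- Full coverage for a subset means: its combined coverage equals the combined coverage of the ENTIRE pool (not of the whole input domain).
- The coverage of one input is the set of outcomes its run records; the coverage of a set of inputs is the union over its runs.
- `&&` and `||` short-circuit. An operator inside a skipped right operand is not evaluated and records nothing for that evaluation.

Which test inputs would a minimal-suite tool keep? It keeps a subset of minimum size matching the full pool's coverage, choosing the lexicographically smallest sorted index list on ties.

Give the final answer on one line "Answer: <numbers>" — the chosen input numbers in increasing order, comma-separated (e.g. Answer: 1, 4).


test 1 (g=4, q=9) hits B1=T, B2=E, B3=T, B4=T, B5=S, B6=T, B9=T
test 2 (g=2, q=3) hits B1=F, B2=S, B3=T, B4=T, B5=S, B6=T, B9=F
test 3 (g=4, q=5) hits B1=F, B2=S, B3=T, B4=T, B5=S, B6=T, B9=T
test 4 (g=12, q=4) hits B1=F, B2=S, B3=F, B4=T, B5=E, B6=T, B9=T
test 5 (g=12, q=5) hits B1=F, B2=S, B3=F, B4=T, B5=S, B6=T, B9=T
test 6 (g=5, q=9) hits B1=T, B2=E, B3=T, B4=F, B5=E, B6=F, B7=F, B8=S, B9=T
test 7 (g=4, q=6) hits B1=F, B2=S, B3=T, B4=T, B5=S, B6=T, B9=T
test 8 (g=2, q=6) hits B1=F, B2=S, B3=T, B4=T, B5=S, B6=T, B9=F
test 9 (g=10, q=9) hits B1=T, B2=E, B3=T, B4=T, B5=S, B6=T, B9=T
pool-wide coverage (16 outcomes): B1=T, B1=F, B2=S, B2=E, B3=T, B3=F, B4=T, B4=F, B5=S, B5=E, B6=T, B6=F, B7=F, B8=S, B9=T, B9=F
checked all size-1 subsets: none covers 16 outcomes (max 9/16)
checked all size-2 subsets: none covers 16 outcomes (max 15/16)
inputs {2, 4, 6} (size 3) cover everything; no size-3 subset with a lexicographically smaller index list covers all 16
Answer: 2, 4, 6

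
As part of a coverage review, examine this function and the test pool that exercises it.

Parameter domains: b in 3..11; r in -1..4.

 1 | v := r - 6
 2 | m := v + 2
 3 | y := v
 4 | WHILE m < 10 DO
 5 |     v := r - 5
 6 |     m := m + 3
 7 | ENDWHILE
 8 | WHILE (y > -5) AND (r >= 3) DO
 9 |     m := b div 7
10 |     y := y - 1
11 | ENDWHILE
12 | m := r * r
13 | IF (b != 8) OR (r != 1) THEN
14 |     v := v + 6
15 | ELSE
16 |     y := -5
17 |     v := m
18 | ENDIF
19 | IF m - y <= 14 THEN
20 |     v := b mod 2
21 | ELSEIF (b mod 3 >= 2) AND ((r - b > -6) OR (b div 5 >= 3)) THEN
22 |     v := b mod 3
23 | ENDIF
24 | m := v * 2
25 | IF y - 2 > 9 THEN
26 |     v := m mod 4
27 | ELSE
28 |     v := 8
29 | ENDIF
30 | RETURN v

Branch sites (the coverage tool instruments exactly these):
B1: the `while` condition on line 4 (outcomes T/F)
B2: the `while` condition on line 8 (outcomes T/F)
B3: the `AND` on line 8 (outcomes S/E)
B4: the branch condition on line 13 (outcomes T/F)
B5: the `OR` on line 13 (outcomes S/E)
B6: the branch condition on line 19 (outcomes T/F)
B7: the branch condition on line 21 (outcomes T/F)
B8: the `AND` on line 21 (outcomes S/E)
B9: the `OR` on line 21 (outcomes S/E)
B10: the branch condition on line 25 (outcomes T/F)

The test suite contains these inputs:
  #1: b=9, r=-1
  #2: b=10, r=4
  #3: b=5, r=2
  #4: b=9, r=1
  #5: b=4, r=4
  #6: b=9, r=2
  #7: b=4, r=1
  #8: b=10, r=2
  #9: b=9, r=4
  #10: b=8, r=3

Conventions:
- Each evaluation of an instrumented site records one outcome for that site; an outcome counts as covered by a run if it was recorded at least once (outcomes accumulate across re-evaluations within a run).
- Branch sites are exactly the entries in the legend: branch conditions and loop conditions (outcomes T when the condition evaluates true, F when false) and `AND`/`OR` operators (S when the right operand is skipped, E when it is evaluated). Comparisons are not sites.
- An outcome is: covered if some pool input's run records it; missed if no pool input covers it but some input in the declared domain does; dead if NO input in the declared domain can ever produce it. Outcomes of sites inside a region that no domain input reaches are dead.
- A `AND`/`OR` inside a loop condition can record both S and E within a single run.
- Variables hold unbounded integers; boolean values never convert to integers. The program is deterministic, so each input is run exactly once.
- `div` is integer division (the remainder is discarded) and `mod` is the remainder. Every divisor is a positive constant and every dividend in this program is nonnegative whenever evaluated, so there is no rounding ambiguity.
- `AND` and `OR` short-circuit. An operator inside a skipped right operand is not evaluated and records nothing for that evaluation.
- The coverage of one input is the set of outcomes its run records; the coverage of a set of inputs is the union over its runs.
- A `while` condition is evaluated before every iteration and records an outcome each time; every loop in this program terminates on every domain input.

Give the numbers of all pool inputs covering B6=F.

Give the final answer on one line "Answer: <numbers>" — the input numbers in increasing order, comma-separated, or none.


input #1 (b=9, r=-1): misses B6=F
input #2 (b=10, r=4): covers B6=F
input #3 (b=5, r=2): misses B6=F
input #4 (b=9, r=1): misses B6=F
input #5 (b=4, r=4): covers B6=F
input #6 (b=9, r=2): misses B6=F
input #7 (b=4, r=1): misses B6=F
input #8 (b=10, r=2): misses B6=F
input #9 (b=9, r=4): covers B6=F
input #10 (b=8, r=3): misses B6=F
Answer: 2, 5, 9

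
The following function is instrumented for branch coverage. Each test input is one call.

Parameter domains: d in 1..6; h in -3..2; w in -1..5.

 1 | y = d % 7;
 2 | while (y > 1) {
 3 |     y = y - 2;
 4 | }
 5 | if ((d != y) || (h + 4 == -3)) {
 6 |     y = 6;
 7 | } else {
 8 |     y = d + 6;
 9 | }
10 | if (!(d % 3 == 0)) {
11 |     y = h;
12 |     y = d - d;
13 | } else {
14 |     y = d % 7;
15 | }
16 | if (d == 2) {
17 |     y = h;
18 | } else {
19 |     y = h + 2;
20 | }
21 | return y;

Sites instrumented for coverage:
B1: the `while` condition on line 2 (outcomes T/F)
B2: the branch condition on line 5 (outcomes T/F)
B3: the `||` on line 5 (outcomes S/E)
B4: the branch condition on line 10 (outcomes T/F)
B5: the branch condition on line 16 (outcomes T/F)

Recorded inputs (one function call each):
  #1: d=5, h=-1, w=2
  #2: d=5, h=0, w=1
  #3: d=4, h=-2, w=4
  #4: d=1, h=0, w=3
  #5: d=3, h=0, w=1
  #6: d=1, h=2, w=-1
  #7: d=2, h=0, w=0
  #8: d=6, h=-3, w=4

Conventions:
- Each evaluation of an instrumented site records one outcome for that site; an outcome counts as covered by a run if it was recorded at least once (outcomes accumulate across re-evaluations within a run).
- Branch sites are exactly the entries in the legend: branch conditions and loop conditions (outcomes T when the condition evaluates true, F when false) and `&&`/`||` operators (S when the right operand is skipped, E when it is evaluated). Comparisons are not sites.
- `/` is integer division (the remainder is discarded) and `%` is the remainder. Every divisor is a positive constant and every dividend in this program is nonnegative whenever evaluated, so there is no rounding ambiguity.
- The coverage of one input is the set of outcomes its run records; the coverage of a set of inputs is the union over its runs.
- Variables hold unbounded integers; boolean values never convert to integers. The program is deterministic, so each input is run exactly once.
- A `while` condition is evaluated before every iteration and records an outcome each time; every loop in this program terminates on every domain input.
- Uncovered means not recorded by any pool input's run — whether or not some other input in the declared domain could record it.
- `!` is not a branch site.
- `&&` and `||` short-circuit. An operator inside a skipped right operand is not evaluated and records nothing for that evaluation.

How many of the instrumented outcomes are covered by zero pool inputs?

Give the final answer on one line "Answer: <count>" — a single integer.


#1 (d=5, h=-1, w=2) -> covered: B1=T, B1=F, B2=T, B3=S, B4=T, B5=F
#2 (d=5, h=0, w=1) -> covered: B1=T, B1=F, B2=T, B3=S, B4=T, B5=F
#3 (d=4, h=-2, w=4) -> covered: B1=T, B1=F, B2=T, B3=S, B4=T, B5=F
#4 (d=1, h=0, w=3) -> covered: B1=F, B2=F, B3=E, B4=T, B5=F
#5 (d=3, h=0, w=1) -> covered: B1=T, B1=F, B2=T, B3=S, B4=F, B5=F
#6 (d=1, h=2, w=-1) -> covered: B1=F, B2=F, B3=E, B4=T, B5=F
#7 (d=2, h=0, w=0) -> covered: B1=T, B1=F, B2=T, B3=S, B4=T, B5=T
#8 (d=6, h=-3, w=4) -> covered: B1=T, B1=F, B2=T, B3=S, B4=F, B5=F
union over the pool: B1=T, B1=F, B2=T, B2=F, B3=S, B3=E, B4=T, B4=F, B5=T, B5=F
uncovered (0 of 10): none
Answer: 0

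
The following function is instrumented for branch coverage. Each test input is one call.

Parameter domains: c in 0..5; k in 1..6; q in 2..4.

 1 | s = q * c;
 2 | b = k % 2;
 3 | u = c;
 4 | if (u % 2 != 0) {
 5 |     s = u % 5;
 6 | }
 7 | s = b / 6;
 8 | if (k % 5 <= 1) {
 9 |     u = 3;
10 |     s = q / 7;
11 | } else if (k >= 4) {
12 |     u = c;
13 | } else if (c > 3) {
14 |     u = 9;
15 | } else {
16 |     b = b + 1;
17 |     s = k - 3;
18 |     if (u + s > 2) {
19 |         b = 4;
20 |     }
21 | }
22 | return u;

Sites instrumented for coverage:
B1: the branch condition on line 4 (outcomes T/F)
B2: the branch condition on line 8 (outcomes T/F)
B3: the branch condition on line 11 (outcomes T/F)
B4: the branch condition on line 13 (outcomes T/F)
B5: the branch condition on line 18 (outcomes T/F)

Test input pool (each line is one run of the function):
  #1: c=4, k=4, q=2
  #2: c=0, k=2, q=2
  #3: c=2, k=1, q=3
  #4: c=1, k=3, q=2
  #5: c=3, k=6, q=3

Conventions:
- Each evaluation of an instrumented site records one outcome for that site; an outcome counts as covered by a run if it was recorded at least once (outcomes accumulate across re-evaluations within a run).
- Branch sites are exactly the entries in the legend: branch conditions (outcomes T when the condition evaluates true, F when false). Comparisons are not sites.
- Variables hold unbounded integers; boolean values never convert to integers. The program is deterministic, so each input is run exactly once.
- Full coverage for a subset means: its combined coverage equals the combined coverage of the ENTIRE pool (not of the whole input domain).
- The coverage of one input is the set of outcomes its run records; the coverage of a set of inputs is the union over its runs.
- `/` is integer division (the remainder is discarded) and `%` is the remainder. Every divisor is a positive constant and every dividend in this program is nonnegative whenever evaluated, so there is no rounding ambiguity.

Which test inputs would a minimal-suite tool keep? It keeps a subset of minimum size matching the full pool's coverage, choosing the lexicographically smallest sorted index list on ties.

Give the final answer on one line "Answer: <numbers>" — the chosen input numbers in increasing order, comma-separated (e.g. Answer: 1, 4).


test 1 (c=4, k=4, q=2) fires B1->F, B2->F, B3->T; hits B1=F, B2=F, B3=T
test 2 (c=0, k=2, q=2) fires B1->F, B2->F, B3->F, B4->F, B5->F; hits B1=F, B2=F, B3=F, B4=F, B5=F
test 3 (c=2, k=1, q=3) fires B1->F, B2->T; hits B1=F, B2=T
test 4 (c=1, k=3, q=2) fires B1->T, B2->F, B3->F, B4->F, B5->F; hits B1=T, B2=F, B3=F, B4=F, B5=F
test 5 (c=3, k=6, q=3) fires B1->T, B2->T; hits B1=T, B2=T
together the pool reaches 8 outcomes: B1=T, B1=F, B2=T, B2=F, B3=T, B3=F, B4=F, B5=F
size 1 is not enough: best union over all size-1 subsets is 5/8
size 2 is not enough: best union over all size-2 subsets is 7/8
inputs {1, 2, 5} (size 3) cover everything; no size-3 subset with a lexicographically smaller index list covers all 8
Answer: 1, 2, 5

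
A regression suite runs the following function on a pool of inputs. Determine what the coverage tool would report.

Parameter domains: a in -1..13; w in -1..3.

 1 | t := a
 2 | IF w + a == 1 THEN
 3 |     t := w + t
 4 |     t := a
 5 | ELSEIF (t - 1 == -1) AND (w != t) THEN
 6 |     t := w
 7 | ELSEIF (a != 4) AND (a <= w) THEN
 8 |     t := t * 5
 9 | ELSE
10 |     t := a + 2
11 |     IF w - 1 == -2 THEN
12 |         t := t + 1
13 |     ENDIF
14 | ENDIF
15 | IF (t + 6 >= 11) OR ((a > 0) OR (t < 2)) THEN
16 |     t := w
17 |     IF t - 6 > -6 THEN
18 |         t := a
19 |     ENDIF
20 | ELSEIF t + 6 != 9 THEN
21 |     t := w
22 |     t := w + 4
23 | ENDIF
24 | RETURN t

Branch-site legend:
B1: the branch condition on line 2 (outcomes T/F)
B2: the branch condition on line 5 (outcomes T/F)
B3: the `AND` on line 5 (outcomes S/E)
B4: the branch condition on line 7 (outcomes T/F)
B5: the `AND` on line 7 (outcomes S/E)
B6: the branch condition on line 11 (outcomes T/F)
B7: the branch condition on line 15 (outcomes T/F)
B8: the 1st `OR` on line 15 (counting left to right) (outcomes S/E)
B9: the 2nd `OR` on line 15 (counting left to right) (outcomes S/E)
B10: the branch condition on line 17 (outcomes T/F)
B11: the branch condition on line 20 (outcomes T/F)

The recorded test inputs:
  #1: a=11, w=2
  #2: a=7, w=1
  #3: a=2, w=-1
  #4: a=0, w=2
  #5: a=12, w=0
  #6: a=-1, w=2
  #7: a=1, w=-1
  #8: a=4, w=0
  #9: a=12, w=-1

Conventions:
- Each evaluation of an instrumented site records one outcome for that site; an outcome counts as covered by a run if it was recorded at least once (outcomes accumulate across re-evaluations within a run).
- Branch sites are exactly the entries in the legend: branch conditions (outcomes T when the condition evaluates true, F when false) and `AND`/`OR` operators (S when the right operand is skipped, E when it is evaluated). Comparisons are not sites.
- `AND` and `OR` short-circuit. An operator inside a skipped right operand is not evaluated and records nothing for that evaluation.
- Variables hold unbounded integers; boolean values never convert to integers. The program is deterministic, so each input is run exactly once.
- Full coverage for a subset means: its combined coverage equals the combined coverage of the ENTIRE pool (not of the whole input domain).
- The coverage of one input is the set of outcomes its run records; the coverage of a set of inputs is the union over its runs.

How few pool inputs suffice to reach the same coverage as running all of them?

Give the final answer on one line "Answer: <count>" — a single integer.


#1 (a=11, w=2) -> covered: B1=F, B2=F, B3=S, B4=F, B5=E, B6=F, B7=T, B8=S, B10=T
#2 (a=7, w=1) -> covered: B1=F, B2=F, B3=S, B4=F, B5=E, B6=F, B7=T, B8=S, B10=T
#3 (a=2, w=-1) -> covered: B1=T, B7=T, B8=E, B9=S, B10=F
#4 (a=0, w=2) -> covered: B1=F, B2=T, B3=E, B7=F, B8=E, B9=E, B11=T
#5 (a=12, w=0) -> covered: B1=F, B2=F, B3=S, B4=F, B5=E, B6=F, B7=T, B8=S, B10=F
#6 (a=-1, w=2) -> covered: B1=T, B7=T, B8=E, B9=E, B10=T
#7 (a=1, w=-1) -> covered: B1=F, B2=F, B3=S, B4=F, B5=E, B6=T, B7=T, B8=E, B9=S, B10=F
#8 (a=4, w=0) -> covered: B1=F, B2=F, B3=S, B4=F, B5=S, B6=F, B7=T, B8=S, B10=F
#9 (a=12, w=-1) -> covered: B1=F, B2=F, B3=S, B4=F, B5=E, B6=T, B7=T, B8=S, B10=F
pool-wide coverage (20 outcomes): B1=T, B1=F, B2=T, B2=F, B3=S, B3=E, B4=F, B5=S, B5=E, B6=T, B6=F, B7=T, B7=F, B8=S, B8=E, B9=S, B9=E, B10=T, B10=F, B11=T
no size-1 subset reaches all 20 outcomes (best union: 10/20)
no size-2 subset reaches all 20 outcomes (best union: 15/20)
no size-3 subset reaches all 20 outcomes (best union: 18/20)
inputs {4, 6, 7, 8} (size 4) cover everything; no size-4 subset with a lexicographically smaller index list covers all 20
Answer: 4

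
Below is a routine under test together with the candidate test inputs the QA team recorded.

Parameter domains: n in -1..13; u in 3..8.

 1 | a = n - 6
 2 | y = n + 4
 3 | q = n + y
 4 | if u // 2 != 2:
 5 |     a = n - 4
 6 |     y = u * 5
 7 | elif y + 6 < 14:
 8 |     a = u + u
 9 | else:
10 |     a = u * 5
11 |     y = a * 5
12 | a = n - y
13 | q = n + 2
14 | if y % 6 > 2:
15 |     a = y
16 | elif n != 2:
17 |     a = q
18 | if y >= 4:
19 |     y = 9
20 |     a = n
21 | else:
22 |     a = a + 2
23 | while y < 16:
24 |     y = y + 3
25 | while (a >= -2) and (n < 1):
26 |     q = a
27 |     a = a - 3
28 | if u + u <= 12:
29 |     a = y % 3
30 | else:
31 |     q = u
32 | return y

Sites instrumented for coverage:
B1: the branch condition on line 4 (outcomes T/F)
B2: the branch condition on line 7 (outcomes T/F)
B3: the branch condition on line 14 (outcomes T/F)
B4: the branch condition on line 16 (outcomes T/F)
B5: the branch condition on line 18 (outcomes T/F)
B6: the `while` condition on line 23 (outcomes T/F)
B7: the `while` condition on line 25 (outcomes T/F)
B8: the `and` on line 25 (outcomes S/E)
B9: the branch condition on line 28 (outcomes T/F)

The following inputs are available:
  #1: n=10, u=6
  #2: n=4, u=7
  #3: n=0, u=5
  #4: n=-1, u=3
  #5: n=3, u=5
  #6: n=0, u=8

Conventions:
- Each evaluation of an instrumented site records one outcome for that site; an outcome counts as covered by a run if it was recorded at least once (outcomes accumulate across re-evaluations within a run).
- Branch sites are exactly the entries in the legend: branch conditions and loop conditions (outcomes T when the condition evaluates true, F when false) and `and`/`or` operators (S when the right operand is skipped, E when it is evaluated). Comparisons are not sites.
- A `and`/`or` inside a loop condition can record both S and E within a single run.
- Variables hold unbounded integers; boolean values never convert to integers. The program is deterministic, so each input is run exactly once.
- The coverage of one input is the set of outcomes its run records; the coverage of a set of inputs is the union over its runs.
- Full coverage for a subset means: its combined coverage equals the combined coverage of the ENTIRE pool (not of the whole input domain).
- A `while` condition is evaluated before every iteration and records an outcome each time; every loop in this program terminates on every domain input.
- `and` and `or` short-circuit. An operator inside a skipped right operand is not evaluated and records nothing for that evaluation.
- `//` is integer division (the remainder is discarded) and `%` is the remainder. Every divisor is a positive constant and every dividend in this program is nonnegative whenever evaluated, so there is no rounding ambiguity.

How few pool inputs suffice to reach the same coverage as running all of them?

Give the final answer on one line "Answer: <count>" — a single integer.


input #1, n=10, u=6: events B1->T, B3->F, B4->T, B5->T, B6->T, B6->T, B6->T, B6->F, B8->E, B7->F, B9->T; outcomes B1=T, B3=F, B4=T, B5=T, B6=T, B6=F, B7=F, B8=E, B9=T
input #2, n=4, u=7: events B1->T, B3->T, B5->T, B6->T, B6->T, B6->T, B6->F, B8->E, B7->F, B9->F; outcomes B1=T, B3=T, B5=T, B6=T, B6=F, B7=F, B8=E, B9=F
input #3, n=0, u=5: events B1->F, B2->T, B3->T, B5->T, B6->T, B6->T, B6->T, B6->F, B8->E, B7->T, B8->S, B7->F, B9->T; outcomes B1=F, B2=T, B3=T, B5=T, B6=T, B6=F, B7=T, B7=F, B8=S, B8=E, B9=T
input #4, n=-1, u=3: events B1->T, B3->T, B5->T, B6->T, B6->T, B6->T, B6->F, B8->E, B7->T, B8->S, B7->F, B9->T; outcomes B1=T, B3=T, B5=T, B6=T, B6=F, B7=T, B7=F, B8=S, B8=E, B9=T
input #5, n=3, u=5: events B1->F, B2->T, B3->F, B4->T, B5->T, B6->T, B6->T, B6->T, B6->F, B8->E, B7->F, B9->T; outcomes B1=F, B2=T, B3=F, B4=T, B5=T, B6=T, B6=F, B7=F, B8=E, B9=T
input #6, n=0, u=8: events B1->T, B3->T, B5->T, B6->T, B6->T, B6->T, B6->F, B8->E, B7->T, B8->S, B7->F, B9->F; outcomes B1=T, B3=T, B5=T, B6=T, B6=F, B7=T, B7=F, B8=S, B8=E, B9=F
pool-wide coverage (15 outcomes): B1=T, B1=F, B2=T, B3=T, B3=F, B4=T, B5=T, B6=T, B6=F, B7=T, B7=F, B8=S, B8=E, B9=T, B9=F
checked all size-1 subsets: none covers 15 outcomes (max 11/15)
inputs {5, 6} (size 2) cover everything; no size-2 subset with a lexicographically smaller index list covers all 15
Answer: 2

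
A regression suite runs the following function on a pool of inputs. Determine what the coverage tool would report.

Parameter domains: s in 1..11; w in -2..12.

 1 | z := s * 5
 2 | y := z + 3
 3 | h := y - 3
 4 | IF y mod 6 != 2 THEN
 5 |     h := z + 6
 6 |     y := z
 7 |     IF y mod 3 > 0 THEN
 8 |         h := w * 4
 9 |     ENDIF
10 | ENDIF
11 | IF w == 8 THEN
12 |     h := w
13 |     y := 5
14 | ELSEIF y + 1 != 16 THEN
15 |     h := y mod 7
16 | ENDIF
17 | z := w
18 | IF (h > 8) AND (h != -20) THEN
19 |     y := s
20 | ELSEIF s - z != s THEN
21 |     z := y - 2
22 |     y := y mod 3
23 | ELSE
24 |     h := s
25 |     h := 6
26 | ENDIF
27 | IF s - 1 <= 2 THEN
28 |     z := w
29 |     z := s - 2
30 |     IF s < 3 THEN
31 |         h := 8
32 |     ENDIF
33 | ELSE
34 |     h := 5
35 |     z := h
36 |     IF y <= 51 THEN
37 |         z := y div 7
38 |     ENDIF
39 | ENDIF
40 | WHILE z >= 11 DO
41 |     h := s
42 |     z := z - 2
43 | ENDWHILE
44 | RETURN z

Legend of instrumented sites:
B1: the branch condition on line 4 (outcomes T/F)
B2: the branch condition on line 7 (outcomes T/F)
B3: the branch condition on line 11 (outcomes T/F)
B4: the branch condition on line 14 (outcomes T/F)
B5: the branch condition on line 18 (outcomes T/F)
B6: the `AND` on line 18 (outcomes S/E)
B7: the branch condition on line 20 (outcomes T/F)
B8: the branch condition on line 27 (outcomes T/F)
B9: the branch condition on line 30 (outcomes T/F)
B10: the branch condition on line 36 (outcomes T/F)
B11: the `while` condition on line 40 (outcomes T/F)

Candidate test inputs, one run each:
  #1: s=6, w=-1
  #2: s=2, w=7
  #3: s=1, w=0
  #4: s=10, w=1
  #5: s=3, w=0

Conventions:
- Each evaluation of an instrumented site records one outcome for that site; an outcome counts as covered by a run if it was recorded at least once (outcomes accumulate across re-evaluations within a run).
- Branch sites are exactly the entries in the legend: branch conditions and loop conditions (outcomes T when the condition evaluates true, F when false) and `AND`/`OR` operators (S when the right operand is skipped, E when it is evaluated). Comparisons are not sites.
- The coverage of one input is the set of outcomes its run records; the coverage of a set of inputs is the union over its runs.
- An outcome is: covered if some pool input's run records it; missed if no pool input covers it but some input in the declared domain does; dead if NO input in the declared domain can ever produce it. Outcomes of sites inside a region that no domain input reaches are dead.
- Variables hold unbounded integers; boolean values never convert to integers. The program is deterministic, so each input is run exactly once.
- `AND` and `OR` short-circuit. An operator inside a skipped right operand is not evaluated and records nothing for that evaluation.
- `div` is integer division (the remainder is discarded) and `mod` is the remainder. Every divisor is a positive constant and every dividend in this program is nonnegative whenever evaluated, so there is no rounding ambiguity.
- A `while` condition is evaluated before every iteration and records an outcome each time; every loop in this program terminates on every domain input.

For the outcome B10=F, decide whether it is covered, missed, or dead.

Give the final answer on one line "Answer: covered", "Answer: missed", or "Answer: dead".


no pool input records B10=F
but domain input (s=11, w=0) does record it -> reachable, so missed
Answer: missed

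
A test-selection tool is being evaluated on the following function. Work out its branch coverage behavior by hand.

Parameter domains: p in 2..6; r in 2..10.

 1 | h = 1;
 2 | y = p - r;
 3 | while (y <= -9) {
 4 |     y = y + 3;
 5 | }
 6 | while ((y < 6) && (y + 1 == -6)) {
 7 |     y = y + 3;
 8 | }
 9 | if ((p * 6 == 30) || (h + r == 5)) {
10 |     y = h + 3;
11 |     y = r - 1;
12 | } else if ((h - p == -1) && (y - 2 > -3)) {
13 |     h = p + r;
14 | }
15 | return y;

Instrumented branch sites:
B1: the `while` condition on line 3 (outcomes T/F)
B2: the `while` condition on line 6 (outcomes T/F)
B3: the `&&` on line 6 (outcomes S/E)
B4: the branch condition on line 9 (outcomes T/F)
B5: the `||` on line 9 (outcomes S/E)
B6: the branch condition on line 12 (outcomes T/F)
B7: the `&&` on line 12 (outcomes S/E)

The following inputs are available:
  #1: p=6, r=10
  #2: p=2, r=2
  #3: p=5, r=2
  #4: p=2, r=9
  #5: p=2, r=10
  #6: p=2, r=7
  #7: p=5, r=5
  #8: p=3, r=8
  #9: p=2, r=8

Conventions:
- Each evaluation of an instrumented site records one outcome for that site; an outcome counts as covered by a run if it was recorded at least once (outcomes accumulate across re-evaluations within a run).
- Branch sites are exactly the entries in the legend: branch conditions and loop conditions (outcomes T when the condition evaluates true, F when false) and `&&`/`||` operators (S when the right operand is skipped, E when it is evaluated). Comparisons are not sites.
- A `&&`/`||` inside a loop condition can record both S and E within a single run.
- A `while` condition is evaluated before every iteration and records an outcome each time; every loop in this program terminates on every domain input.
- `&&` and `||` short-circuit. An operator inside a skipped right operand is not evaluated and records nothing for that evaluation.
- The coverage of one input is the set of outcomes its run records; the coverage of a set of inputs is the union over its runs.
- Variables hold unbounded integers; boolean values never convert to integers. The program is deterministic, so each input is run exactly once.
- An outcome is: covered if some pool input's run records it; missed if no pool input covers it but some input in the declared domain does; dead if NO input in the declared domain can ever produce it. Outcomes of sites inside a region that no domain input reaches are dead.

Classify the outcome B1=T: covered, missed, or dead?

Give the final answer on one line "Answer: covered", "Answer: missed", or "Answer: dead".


no pool input records B1=T
checking all 45 inputs in the declared domain: B1=T is never recorded -> dead
Answer: dead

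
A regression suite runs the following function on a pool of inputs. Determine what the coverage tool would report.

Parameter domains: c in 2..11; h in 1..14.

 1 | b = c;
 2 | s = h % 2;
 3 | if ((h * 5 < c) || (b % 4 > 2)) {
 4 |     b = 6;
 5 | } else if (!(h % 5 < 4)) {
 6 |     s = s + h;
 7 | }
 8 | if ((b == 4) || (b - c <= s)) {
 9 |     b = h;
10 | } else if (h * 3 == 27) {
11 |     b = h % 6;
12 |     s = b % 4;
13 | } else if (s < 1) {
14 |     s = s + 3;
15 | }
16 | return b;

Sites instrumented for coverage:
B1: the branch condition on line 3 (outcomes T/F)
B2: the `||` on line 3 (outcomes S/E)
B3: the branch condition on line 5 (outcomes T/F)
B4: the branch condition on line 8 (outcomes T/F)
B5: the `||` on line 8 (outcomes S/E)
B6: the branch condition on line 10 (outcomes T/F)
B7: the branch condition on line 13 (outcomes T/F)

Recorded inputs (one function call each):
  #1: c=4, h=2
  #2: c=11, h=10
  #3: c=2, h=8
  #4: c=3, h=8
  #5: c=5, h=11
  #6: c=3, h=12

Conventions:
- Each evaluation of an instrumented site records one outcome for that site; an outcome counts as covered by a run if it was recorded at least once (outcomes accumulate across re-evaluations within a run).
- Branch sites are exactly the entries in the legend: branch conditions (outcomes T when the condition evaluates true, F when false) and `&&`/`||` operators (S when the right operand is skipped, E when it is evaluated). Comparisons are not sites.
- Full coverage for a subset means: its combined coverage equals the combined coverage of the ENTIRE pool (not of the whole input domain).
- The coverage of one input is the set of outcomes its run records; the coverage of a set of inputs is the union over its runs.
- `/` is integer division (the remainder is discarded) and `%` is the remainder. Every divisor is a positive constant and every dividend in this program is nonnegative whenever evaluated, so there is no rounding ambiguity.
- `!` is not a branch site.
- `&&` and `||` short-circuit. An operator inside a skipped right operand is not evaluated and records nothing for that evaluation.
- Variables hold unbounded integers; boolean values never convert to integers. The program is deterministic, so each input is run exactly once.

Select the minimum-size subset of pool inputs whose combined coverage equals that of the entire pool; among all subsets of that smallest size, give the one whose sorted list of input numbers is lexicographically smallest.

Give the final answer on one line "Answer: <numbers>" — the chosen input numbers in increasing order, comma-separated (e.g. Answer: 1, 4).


#1 (c=4, h=2) -> B2->E, B1->F, B3->F, B5->S, B4->T; covered: B1=F, B2=E, B3=F, B4=T, B5=S
#2 (c=11, h=10) -> B2->E, B1->T, B5->E, B4->T; covered: B1=T, B2=E, B4=T, B5=E
#3 (c=2, h=8) -> B2->E, B1->F, B3->F, B5->E, B4->T; covered: B1=F, B2=E, B3=F, B4=T, B5=E
#4 (c=3, h=8) -> B2->E, B1->T, B5->E, B4->F, B6->F, B7->T; covered: B1=T, B2=E, B4=F, B5=E, B6=F, B7=T
#5 (c=5, h=11) -> B2->E, B1->F, B3->F, B5->E, B4->T; covered: B1=F, B2=E, B3=F, B4=T, B5=E
#6 (c=3, h=12) -> B2->E, B1->T, B5->E, B4->F, B6->F, B7->T; covered: B1=T, B2=E, B4=F, B5=E, B6=F, B7=T
the full pool covers 10 outcomes: B1=T, B1=F, B2=E, B3=F, B4=T, B4=F, B5=S, B5=E, B6=F, B7=T
no size-1 subset reaches all 10 outcomes (best union: 6/10)
inputs {1, 4} (size 2) cover everything; no size-2 subset with a lexicographically smaller index list covers all 10
Answer: 1, 4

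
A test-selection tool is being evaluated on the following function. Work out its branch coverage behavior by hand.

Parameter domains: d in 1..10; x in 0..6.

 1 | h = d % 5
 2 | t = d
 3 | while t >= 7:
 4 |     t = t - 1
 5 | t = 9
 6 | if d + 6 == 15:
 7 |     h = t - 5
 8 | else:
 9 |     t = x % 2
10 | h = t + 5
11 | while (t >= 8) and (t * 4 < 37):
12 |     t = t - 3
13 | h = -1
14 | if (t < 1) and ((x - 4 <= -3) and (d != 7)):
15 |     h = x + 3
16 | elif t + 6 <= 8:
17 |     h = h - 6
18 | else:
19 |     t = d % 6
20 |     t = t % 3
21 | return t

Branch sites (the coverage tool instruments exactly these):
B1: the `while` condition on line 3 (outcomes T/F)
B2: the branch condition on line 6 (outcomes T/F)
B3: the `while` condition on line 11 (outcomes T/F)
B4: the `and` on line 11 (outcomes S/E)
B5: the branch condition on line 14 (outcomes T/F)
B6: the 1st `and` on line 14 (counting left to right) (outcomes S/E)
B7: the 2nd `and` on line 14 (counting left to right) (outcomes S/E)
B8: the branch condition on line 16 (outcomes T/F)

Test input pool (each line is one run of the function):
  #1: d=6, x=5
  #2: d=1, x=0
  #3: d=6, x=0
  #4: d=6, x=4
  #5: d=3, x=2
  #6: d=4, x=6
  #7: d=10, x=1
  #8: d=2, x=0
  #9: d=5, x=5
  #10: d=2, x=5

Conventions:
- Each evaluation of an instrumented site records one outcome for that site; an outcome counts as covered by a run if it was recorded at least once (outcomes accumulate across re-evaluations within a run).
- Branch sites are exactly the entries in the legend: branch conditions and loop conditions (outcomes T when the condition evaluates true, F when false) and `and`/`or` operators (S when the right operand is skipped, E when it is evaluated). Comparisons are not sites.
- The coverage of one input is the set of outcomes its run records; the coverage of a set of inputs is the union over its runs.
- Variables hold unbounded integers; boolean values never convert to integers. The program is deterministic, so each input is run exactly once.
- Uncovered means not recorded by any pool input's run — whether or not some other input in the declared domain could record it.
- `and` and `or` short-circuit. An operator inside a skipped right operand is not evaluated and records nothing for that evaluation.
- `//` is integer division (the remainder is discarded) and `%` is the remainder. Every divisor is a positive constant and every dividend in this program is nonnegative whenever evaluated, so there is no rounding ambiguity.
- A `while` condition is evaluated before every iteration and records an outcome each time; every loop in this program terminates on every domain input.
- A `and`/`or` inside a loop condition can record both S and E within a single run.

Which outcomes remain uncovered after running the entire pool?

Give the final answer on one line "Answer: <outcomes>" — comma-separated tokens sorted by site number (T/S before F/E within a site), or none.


input #1 (d=6, x=5): events B1->F, B2->F, B4->S, B3->F, B6->S, B5->F, B8->T; covers B1=F, B2=F, B3=F, B4=S, B5=F, B6=S, B8=T
input #2 (d=1, x=0): events B1->F, B2->F, B4->S, B3->F, B6->E, B7->E, B5->T; covers B1=F, B2=F, B3=F, B4=S, B5=T, B6=E, B7=E
input #3 (d=6, x=0): events B1->F, B2->F, B4->S, B3->F, B6->E, B7->E, B5->T; covers B1=F, B2=F, B3=F, B4=S, B5=T, B6=E, B7=E
input #4 (d=6, x=4): events B1->F, B2->F, B4->S, B3->F, B6->E, B7->S, B5->F, B8->T; covers B1=F, B2=F, B3=F, B4=S, B5=F, B6=E, B7=S, B8=T
input #5 (d=3, x=2): events B1->F, B2->F, B4->S, B3->F, B6->E, B7->S, B5->F, B8->T; covers B1=F, B2=F, B3=F, B4=S, B5=F, B6=E, B7=S, B8=T
input #6 (d=4, x=6): events B1->F, B2->F, B4->S, B3->F, B6->E, B7->S, B5->F, B8->T; covers B1=F, B2=F, B3=F, B4=S, B5=F, B6=E, B7=S, B8=T
input #7 (d=10, x=1): events B1->T, B1->T, B1->T, B1->T, B1->F, B2->F, B4->S, B3->F, B6->S, B5->F, B8->T; covers B1=T, B1=F, B2=F, B3=F, B4=S, B5=F, B6=S, B8=T
input #8 (d=2, x=0): events B1->F, B2->F, B4->S, B3->F, B6->E, B7->E, B5->T; covers B1=F, B2=F, B3=F, B4=S, B5=T, B6=E, B7=E
input #9 (d=5, x=5): events B1->F, B2->F, B4->S, B3->F, B6->S, B5->F, B8->T; covers B1=F, B2=F, B3=F, B4=S, B5=F, B6=S, B8=T
input #10 (d=2, x=5): events B1->F, B2->F, B4->S, B3->F, B6->S, B5->F, B8->T; covers B1=F, B2=F, B3=F, B4=S, B5=F, B6=S, B8=T
union over the pool: B1=T, B1=F, B2=F, B3=F, B4=S, B5=T, B5=F, B6=S, B6=E, B7=S, B7=E, B8=T
uncovered (4 of 16): B2=T, B3=T, B4=E, B8=F
Answer: B2=T, B3=T, B4=E, B8=F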